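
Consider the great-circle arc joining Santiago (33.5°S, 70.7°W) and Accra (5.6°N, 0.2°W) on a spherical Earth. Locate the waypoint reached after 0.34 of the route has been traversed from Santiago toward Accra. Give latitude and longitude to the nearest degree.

≈ 23°S, 43°W

The haversine formula gives a central angle δ ≈ 1.346 rad (77.1°) between the endpoints.
Interpolate at f = 0.34 with slerp weights a = sin((1−f)δ)/sin δ ≈ 0.796, b = sin(fδ)/sin δ ≈ 0.453.
p = a·p₁ + b·p₂ ≈ (0.670, -0.628, -0.395); φ = arcsin(p_z) ≈ -23.27°, λ = atan2(p_y, p_x) ≈ -43.13°.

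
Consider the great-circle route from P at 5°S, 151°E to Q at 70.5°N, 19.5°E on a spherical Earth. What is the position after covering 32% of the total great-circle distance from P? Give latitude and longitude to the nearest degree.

Convert each endpoint to a unit vector on the sphere (x = cos φ cos λ, y = cos φ sin λ, z = sin φ).
The central angle between the endpoints is δ = arccos(p₁·p₂) ≈ 1.878 rad (107.6°).
Interpolate at f = 0.32 with slerp weights a = sin((1−f)δ)/sin δ ≈ 1.004, b = sin(fδ)/sin δ ≈ 0.593.
p = a·p₁ + b·p₂ ≈ (-0.688, 0.551, 0.472); φ = arcsin(p_z) ≈ 28.15°, λ = atan2(p_y, p_x) ≈ 141.32°.

≈ 28°N, 141°E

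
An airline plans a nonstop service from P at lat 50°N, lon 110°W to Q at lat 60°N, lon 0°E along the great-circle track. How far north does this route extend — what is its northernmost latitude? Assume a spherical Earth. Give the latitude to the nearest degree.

The great circle lies in the plane with unit normal n̂ = (p₁ × p₂)/|p₁ × p₂|.
Here n̂_z ≈ +0.363; the vertex latitude is φ_max = arccos|n̂_z| ≈ 68.7°.
Check via Clairaut: cos φ_max = |cos φ₁| · sin C = cos(50.0°)·sin(34.3°) ≈ 0.363, again giving ≈ 68.7°.

≈ 69°N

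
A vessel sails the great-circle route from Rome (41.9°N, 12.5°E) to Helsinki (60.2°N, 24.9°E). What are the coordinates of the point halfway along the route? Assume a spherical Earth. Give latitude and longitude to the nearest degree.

Write both endpoints as unit vectors p₁, p₂ with components (cos φ cos λ, cos φ sin λ, sin φ).
The central angle between the endpoints is δ = arccos(p₁·p₂) ≈ 0.346 rad (19.8°).
Interpolate at f = 1/2 with slerp weights a = sin((1−f)δ)/sin δ ≈ 0.508, b = sin(fδ)/sin δ ≈ 0.508.
p = a·p₁ + b·p₂ ≈ (0.598, 0.188, 0.779); φ = arcsin(p_z) ≈ 51.21°, λ = atan2(p_y, p_x) ≈ 17.46°.

≈ 51°N, 17°E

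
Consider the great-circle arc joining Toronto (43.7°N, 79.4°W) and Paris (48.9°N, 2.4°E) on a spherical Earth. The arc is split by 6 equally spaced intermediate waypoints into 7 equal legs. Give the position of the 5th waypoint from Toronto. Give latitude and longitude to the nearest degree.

≈ (54°N, 21°W)

Write both endpoints as unit vectors p₁, p₂ with components (cos φ cos λ, cos φ sin λ, sin φ).
The central angle between the endpoints is δ = arccos(p₁·p₂) ≈ 0.942 rad (54.0°).
Interpolate at f = 5/7 with slerp weights a = sin((1−f)δ)/sin δ ≈ 0.329, b = sin(fδ)/sin δ ≈ 0.771.
p = a·p₁ + b·p₂ ≈ (0.550, -0.212, 0.808); φ = arcsin(p_z) ≈ 53.88°, λ = atan2(p_y, p_x) ≈ -21.12°.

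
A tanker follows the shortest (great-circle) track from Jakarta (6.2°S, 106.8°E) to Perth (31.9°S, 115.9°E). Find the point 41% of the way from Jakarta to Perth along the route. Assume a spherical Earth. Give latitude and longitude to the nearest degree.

≈ 17°S, 110°E

Convert each endpoint to a unit vector on the sphere (x = cos φ cos λ, y = cos φ sin λ, z = sin φ).
The central angle between the endpoints is δ = arccos(p₁·p₂) ≈ 0.472 rad (27.1°).
Interpolate at f = 0.41 with slerp weights a = sin((1−f)δ)/sin δ ≈ 0.605, b = sin(fδ)/sin δ ≈ 0.423.
p = a·p₁ + b·p₂ ≈ (-0.331, 0.898, -0.289); φ = arcsin(p_z) ≈ -16.79°, λ = atan2(p_y, p_x) ≈ 110.20°.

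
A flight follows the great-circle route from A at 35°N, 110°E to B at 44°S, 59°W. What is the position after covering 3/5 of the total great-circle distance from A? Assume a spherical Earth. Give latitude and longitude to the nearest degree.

From cos δ = sin φ₁ sin φ₂ + cos φ₁ cos φ₂ cos Δλ, the central angle is δ ≈ 2.926 rad (167.7°).
Interpolate at f = 3/5 with slerp weights a = sin((1−f)δ)/sin δ ≈ 4.306, b = sin(fδ)/sin δ ≈ 4.596.
p = a·p₁ + b·p₂ ≈ (0.496, 0.481, -0.723); φ = arcsin(p_z) ≈ -46.30°, λ = atan2(p_y, p_x) ≈ 44.07°.

≈ 46°S, 44°E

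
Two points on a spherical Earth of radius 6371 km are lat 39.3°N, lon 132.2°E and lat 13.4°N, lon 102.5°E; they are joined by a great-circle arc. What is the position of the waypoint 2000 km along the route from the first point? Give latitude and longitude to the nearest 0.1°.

≈ lat 27.4°N, lon 115.9°E

The haversine formula gives a central angle δ ≈ 0.642 rad (36.8°) between the endpoints. The total great-circle distance is δ·R ≈ 0.642 × 6371 ≈ 4093 km, so the target fraction is f = 2000/4093 ≈ 0.489.
Interpolate at f ≈ 0.489 with slerp weights a = sin((1−f)δ)/sin δ ≈ 0.538, b = sin(fδ)/sin δ ≈ 0.515.
p = a·p₁ + b·p₂ ≈ (-0.388, 0.798, 0.460); φ = arcsin(p_z) ≈ 27.42°, λ = atan2(p_y, p_x) ≈ 115.95°.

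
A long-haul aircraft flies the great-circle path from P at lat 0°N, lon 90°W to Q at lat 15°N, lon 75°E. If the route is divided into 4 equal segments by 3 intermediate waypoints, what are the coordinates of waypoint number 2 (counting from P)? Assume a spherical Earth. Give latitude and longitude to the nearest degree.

From cos δ = sin φ₁ sin φ₂ + cos φ₁ cos φ₂ cos Δλ, the central angle is δ ≈ 2.773 rad (158.9°).
Interpolate at f = 2/4 with slerp weights a = sin((1−f)δ)/sin δ ≈ 2.732, b = sin(fδ)/sin δ ≈ 2.732.
p = a·p₁ + b·p₂ ≈ (0.683, -0.183, 0.707); φ = arcsin(p_z) ≈ 45.00°, λ = atan2(p_y, p_x) ≈ -15.00°.

≈ lat 45°N, lon 15°W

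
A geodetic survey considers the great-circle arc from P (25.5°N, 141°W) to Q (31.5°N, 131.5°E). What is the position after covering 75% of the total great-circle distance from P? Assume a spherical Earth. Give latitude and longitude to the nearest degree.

Write both endpoints as unit vectors p₁, p₂ with components (cos φ cos λ, cos φ sin λ, sin φ).
The central angle between the endpoints is δ = arccos(p₁·p₂) ≈ 1.309 rad (75.0°).
Interpolate at f = 0.75 with slerp weights a = sin((1−f)δ)/sin δ ≈ 0.333, b = sin(fδ)/sin δ ≈ 0.861.
p = a·p₁ + b·p₂ ≈ (-0.720, 0.361, 0.593); φ = arcsin(p_z) ≈ 36.38°, λ = atan2(p_y, p_x) ≈ 153.39°.

≈ (36°N, 153°E)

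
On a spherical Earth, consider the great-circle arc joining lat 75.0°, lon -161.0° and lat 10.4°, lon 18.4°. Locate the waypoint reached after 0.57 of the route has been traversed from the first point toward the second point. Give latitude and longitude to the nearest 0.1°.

From cos δ = sin φ₁ sin φ₂ + cos φ₁ cos φ₂ cos Δλ, the central angle is δ ≈ 1.651 rad (94.6°).
Interpolate at f = 0.57 with slerp weights a = sin((1−f)δ)/sin δ ≈ 0.654, b = sin(fδ)/sin δ ≈ 0.811.
p = a·p₁ + b·p₂ ≈ (0.597, 0.197, 0.778); φ = arcsin(p_z) ≈ 51.08°, λ = atan2(p_y, p_x) ≈ 18.24°.

≈ lat 51.1°, lon 18.2°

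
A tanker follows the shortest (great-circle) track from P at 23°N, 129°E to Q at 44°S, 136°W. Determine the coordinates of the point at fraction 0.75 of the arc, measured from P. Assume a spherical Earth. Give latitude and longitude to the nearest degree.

Write both endpoints as unit vectors p₁, p₂ with components (cos φ cos λ, cos φ sin λ, sin φ).
The central angle between the endpoints is δ = arccos(p₁·p₂) ≈ 1.906 rad (109.2°).
Interpolate at f = 0.75 with slerp weights a = sin((1−f)δ)/sin δ ≈ 0.486, b = sin(fδ)/sin δ ≈ 1.048.
p = a·p₁ + b·p₂ ≈ (-0.824, -0.176, -0.539); φ = arcsin(p_z) ≈ -32.58°, λ = atan2(p_y, p_x) ≈ -167.92°.

≈ 33°S, 168°W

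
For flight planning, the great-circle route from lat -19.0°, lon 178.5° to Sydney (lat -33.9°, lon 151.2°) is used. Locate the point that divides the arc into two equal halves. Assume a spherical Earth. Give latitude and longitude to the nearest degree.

Write both endpoints as unit vectors p₁, p₂ with components (cos φ cos λ, cos φ sin λ, sin φ).
The central angle between the endpoints is δ = arccos(p₁·p₂) ≈ 0.497 rad (28.5°).
Interpolate at f = 1/2 with slerp weights a = sin((1−f)δ)/sin δ ≈ 0.516, b = sin(fδ)/sin δ ≈ 0.516.
p = a·p₁ + b·p₂ ≈ (-0.863, 0.219, -0.456); φ = arcsin(p_z) ≈ -27.11°, λ = atan2(p_y, p_x) ≈ 165.76°.

≈ lat -27°, lon 166°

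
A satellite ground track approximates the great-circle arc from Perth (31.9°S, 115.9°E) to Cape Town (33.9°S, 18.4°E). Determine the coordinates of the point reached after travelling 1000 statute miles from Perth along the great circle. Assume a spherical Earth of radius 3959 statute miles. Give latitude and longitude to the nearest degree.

The haversine formula gives a central angle δ ≈ 1.367 rad (78.3°) between the endpoints. The total great-circle distance is δ·R ≈ 1.367 × 3959 ≈ 5410 mi, so the target fraction is f = 1000/5410 ≈ 0.185.
Interpolate at f ≈ 0.185 with slerp weights a = sin((1−f)δ)/sin δ ≈ 0.917, b = sin(fδ)/sin δ ≈ 0.255.
p = a·p₁ + b·p₂ ≈ (-0.139, 0.767, -0.627); φ = arcsin(p_z) ≈ -38.80°, λ = atan2(p_y, p_x) ≈ 100.27°.

≈ 39°S, 100°E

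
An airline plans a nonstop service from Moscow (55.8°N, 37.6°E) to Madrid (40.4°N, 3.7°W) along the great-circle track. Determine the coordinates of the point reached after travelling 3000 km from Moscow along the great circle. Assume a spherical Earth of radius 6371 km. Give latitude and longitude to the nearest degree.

≈ (43°N, 0°E)

Convert each endpoint to a unit vector on the sphere (x = cos φ cos λ, y = cos φ sin λ, z = sin φ).
The central angle between the endpoints is δ = arccos(p₁·p₂) ≈ 0.540 rad (30.9°). The total great-circle distance is δ·R ≈ 0.540 × 6371 ≈ 3441 km, so the target fraction is f = 3000/3441 ≈ 0.872.
Interpolate at f ≈ 0.872 with slerp weights a = sin((1−f)δ)/sin δ ≈ 0.135, b = sin(fδ)/sin δ ≈ 0.882.
p = a·p₁ + b·p₂ ≈ (0.730, 0.003, 0.683); φ = arcsin(p_z) ≈ 43.08°, λ = atan2(p_y, p_x) ≈ 0.22°.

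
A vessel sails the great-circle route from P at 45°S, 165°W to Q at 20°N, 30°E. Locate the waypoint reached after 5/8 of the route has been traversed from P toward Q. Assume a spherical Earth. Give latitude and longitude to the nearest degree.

Write both endpoints as unit vectors p₁, p₂ with components (cos φ cos λ, cos φ sin λ, sin φ).
The central angle between the endpoints is δ = arccos(p₁·p₂) ≈ 2.654 rad (152.1°).
Interpolate at f = 5/8 with slerp weights a = sin((1−f)δ)/sin δ ≈ 1.792, b = sin(fδ)/sin δ ≈ 2.128.
p = a·p₁ + b·p₂ ≈ (0.508, 0.672, -0.540); φ = arcsin(p_z) ≈ -32.65°, λ = atan2(p_y, p_x) ≈ 52.93°.

≈ 33°S, 53°E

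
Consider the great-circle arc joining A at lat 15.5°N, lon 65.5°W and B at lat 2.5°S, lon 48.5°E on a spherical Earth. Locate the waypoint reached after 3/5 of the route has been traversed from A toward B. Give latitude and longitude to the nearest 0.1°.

Write both endpoints as unit vectors p₁, p₂ with components (cos φ cos λ, cos φ sin λ, sin φ).
The central angle between the endpoints is δ = arccos(p₁·p₂) ≈ 1.986 rad (113.8°).
Interpolate at f = 3/5 with slerp weights a = sin((1−f)δ)/sin δ ≈ 0.780, b = sin(fδ)/sin δ ≈ 1.015.
p = a·p₁ + b·p₂ ≈ (0.984, 0.076, 0.164); φ = arcsin(p_z) ≈ 9.44°, λ = atan2(p_y, p_x) ≈ 4.42°.

≈ lat 9.4°N, lon 4.4°E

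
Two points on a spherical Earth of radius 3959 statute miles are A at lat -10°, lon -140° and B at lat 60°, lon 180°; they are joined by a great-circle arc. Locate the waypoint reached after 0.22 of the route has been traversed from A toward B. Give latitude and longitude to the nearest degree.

From cos δ = sin φ₁ sin φ₂ + cos φ₁ cos φ₂ cos Δλ, the central angle is δ ≈ 1.342 rad (76.9°).
Interpolate at f = 0.22 with slerp weights a = sin((1−f)δ)/sin δ ≈ 0.889, b = sin(fδ)/sin δ ≈ 0.299.
p = a·p₁ + b·p₂ ≈ (-0.820, -0.563, 0.104); φ = arcsin(p_z) ≈ 5.99°, λ = atan2(p_y, p_x) ≈ -145.54°.

≈ lat 6°, lon -146°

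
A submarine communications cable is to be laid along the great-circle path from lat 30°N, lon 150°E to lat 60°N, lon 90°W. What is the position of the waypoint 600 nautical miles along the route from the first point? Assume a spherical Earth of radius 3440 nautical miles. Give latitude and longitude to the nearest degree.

≈ lat 39°N, lon 156°E

The haversine formula gives a central angle δ ≈ 1.353 rad (77.5°) between the endpoints. The total great-circle distance is δ·R ≈ 1.353 × 3440 ≈ 4653 nmi, so the target fraction is f = 600/4653 ≈ 0.129.
Interpolate at f ≈ 0.129 with slerp weights a = sin((1−f)δ)/sin δ ≈ 0.946, b = sin(fδ)/sin δ ≈ 0.178.
p = a·p₁ + b·p₂ ≈ (-0.710, 0.321, 0.627); φ = arcsin(p_z) ≈ 38.84°, λ = atan2(p_y, p_x) ≈ 155.67°.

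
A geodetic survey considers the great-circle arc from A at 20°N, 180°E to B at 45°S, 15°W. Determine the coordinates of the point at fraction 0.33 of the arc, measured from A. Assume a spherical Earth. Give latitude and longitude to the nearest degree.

Write both endpoints as unit vectors p₁, p₂ with components (cos φ cos λ, cos φ sin λ, sin φ).
The central angle between the endpoints is δ = arccos(p₁·p₂) ≈ 2.654 rad (152.1°).
Interpolate at f = 0.33 with slerp weights a = sin((1−f)δ)/sin δ ≈ 2.090, b = sin(fδ)/sin δ ≈ 1.641.
p = a·p₁ + b·p₂ ≈ (-0.843, -0.300, -0.445); φ = arcsin(p_z) ≈ -26.45°, λ = atan2(p_y, p_x) ≈ -160.40°.

≈ 26°S, 160°W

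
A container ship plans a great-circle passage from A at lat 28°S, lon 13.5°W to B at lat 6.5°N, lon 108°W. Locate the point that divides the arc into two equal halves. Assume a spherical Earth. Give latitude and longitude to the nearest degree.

≈ lat 16°S, lon 64°W

From cos δ = sin φ₁ sin φ₂ + cos φ₁ cos φ₂ cos Δλ, the central angle is δ ≈ 1.693 rad (97.0°).
Interpolate at f = 1/2 with slerp weights a = sin((1−f)δ)/sin δ ≈ 0.755, b = sin(fδ)/sin δ ≈ 0.755.
p = a·p₁ + b·p₂ ≈ (0.416, -0.869, -0.269); φ = arcsin(p_z) ≈ -15.60°, λ = atan2(p_y, p_x) ≈ -64.40°.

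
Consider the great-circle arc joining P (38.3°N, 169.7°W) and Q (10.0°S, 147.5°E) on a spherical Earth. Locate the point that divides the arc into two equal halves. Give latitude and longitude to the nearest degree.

Convert each endpoint to a unit vector on the sphere (x = cos φ cos λ, y = cos φ sin λ, z = sin φ).
The central angle between the endpoints is δ = arccos(p₁·p₂) ≈ 1.093 rad (62.6°).
Interpolate at f = 1/2 with slerp weights a = sin((1−f)δ)/sin δ ≈ 0.585, b = sin(fδ)/sin δ ≈ 0.585.
p = a·p₁ + b·p₂ ≈ (-0.938, 0.228, 0.261); φ = arcsin(p_z) ≈ 15.14°, λ = atan2(p_y, p_x) ≈ 166.36°.

≈ (15°N, 166°E)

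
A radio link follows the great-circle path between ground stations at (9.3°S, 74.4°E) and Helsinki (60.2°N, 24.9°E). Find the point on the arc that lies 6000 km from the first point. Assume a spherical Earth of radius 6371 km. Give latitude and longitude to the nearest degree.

From cos δ = sin φ₁ sin φ₂ + cos φ₁ cos φ₂ cos Δλ, the central angle is δ ≈ 1.392 rad (79.7°). The total great-circle distance is δ·R ≈ 1.392 × 6371 ≈ 8866 km, so the target fraction is f = 6000/8866 ≈ 0.677.
Interpolate at f ≈ 0.677 with slerp weights a = sin((1−f)δ)/sin δ ≈ 0.442, b = sin(fδ)/sin δ ≈ 0.822.
p = a·p₁ + b·p₂ ≈ (0.488, 0.592, 0.642); φ = arcsin(p_z) ≈ 39.92°, λ = atan2(p_y, p_x) ≈ 50.51°.

≈ (40°N, 51°E)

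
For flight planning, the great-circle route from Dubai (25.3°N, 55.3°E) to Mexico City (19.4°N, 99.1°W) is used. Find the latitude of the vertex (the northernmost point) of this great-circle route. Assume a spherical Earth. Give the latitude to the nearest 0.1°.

The great circle lies in the plane with unit normal n̂ = (p₁ × p₂)/|p₁ × p₂|.
Here n̂_z ≈ -0.473; the vertex latitude is φ_max = arccos|n̂_z| ≈ 61.8°.
Check via Clairaut: cos φ_max = |cos φ₁| · sin C = cos(25.3°)·sin(31.5°) ≈ 0.473, again giving ≈ 61.8°.

≈ 61.8°N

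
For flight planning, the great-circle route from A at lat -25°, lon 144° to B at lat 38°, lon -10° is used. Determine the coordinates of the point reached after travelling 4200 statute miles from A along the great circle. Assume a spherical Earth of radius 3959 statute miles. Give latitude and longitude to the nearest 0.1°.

From cos δ = sin φ₁ sin φ₂ + cos φ₁ cos φ₂ cos Δλ, the central angle is δ ≈ 2.695 rad (154.4°). The total great-circle distance is δ·R ≈ 2.695 × 3959 ≈ 10671 mi, so the target fraction is f = 4200/10671 ≈ 0.394.
Interpolate at f ≈ 0.394 with slerp weights a = sin((1−f)δ)/sin δ ≈ 2.313, b = sin(fδ)/sin δ ≈ 2.022.
p = a·p₁ + b·p₂ ≈ (-0.126, 0.955, 0.268); φ = arcsin(p_z) ≈ 15.53°, λ = atan2(p_y, p_x) ≈ 97.52°.

≈ lat 15.5°, lon 97.5°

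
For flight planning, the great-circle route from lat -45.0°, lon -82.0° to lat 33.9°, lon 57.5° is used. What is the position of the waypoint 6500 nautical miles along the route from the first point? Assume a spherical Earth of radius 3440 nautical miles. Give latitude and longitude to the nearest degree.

Convert each endpoint to a unit vector on the sphere (x = cos φ cos λ, y = cos φ sin λ, z = sin φ).
The central angle between the endpoints is δ = arccos(p₁·p₂) ≈ 2.569 rad (147.2°). The total great-circle distance is δ·R ≈ 2.569 × 3440 ≈ 8838 nmi, so the target fraction is f = 6500/8838 ≈ 0.735.
Interpolate at f ≈ 0.735 with slerp weights a = sin((1−f)δ)/sin δ ≈ 1.161, b = sin(fδ)/sin δ ≈ 1.754.
p = a·p₁ + b·p₂ ≈ (0.896, 0.415, 0.157); φ = arcsin(p_z) ≈ 9.05°, λ = atan2(p_y, p_x) ≈ 24.83°.

≈ lat 9°, lon 25°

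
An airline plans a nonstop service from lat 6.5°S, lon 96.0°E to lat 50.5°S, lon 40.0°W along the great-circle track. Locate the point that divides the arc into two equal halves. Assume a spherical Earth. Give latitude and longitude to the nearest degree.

From cos δ = sin φ₁ sin φ₂ + cos φ₁ cos φ₂ cos Δλ, the central angle is δ ≈ 1.947 rad (111.5°).
Interpolate at f = 1/2 with slerp weights a = sin((1−f)δ)/sin δ ≈ 0.889, b = sin(fδ)/sin δ ≈ 0.889.
p = a·p₁ + b·p₂ ≈ (0.341, 0.515, -0.787); φ = arcsin(p_z) ≈ -51.87°, λ = atan2(p_y, p_x) ≈ 56.50°.

≈ lat 52°S, lon 56°E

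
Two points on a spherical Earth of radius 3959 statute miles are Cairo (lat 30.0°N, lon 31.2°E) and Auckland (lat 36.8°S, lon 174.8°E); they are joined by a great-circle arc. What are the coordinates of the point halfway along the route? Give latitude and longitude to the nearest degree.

The haversine formula gives a central angle δ ≈ 2.602 rad (149.1°) between the endpoints.
Interpolate at f = 1/2 with slerp weights a = sin((1−f)δ)/sin δ ≈ 1.874, b = sin(fδ)/sin δ ≈ 1.874.
p = a·p₁ + b·p₂ ≈ (-0.106, 0.977, -0.186); φ = arcsin(p_z) ≈ -10.70°, λ = atan2(p_y, p_x) ≈ 96.21°.

≈ lat 11°S, lon 96°E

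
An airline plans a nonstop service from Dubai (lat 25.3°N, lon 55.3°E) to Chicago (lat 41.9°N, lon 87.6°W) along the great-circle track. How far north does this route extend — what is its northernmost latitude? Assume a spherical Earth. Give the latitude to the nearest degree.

≈ 65°N

The great circle lies in the plane with unit normal n̂ = (p₁ × p₂)/|p₁ × p₂|.
Here n̂_z ≈ -0.419; the vertex latitude is φ_max = arccos|n̂_z| ≈ 65.2°.
Check via Clairaut: cos φ_max = |cos φ₁| · sin C = cos(25.3°)·sin(27.6°) ≈ 0.419, again giving ≈ 65.2°.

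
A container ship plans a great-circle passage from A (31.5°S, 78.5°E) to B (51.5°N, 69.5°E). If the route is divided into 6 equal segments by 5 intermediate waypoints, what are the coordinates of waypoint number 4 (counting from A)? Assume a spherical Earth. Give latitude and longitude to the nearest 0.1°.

≈ (23.9°N, 73.4°E)

From cos δ = sin φ₁ sin φ₂ + cos φ₁ cos φ₂ cos Δλ, the central angle is δ ≈ 1.455 rad (83.4°).
Interpolate at f = 4/6 with slerp weights a = sin((1−f)δ)/sin δ ≈ 0.469, b = sin(fδ)/sin δ ≈ 0.831.
p = a·p₁ + b·p₂ ≈ (0.261, 0.876, 0.405); φ = arcsin(p_z) ≈ 23.87°, λ = atan2(p_y, p_x) ≈ 73.43°.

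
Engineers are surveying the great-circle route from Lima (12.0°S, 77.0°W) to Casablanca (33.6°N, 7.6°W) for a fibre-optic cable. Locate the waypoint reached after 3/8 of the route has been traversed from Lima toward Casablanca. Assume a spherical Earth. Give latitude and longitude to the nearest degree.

≈ 7°N, 53°W

Convert each endpoint to a unit vector on the sphere (x = cos φ cos λ, y = cos φ sin λ, z = sin φ).
The central angle between the endpoints is δ = arccos(p₁·p₂) ≈ 1.398 rad (80.1°).
Interpolate at f = 3/8 with slerp weights a = sin((1−f)δ)/sin δ ≈ 0.778, b = sin(fδ)/sin δ ≈ 0.508.
p = a·p₁ + b·p₂ ≈ (0.591, -0.798, 0.119); φ = arcsin(p_z) ≈ 6.86°, λ = atan2(p_y, p_x) ≈ -53.48°.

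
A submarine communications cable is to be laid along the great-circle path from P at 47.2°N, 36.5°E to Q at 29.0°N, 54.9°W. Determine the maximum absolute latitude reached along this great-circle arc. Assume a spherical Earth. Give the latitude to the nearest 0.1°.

The great circle lies in the plane with unit normal n̂ = (p₁ × p₂)/|p₁ × p₂|.
Here n̂_z ≈ -0.632; the vertex latitude is φ_max = arccos|n̂_z| ≈ 50.8°.

≈ 50.8°N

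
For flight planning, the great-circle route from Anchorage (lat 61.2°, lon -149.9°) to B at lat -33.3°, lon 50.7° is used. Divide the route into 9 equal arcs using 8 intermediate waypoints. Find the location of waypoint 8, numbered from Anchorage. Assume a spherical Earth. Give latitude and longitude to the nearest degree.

≈ lat -18°, lon 56°

The haversine formula gives a central angle δ ≈ 2.602 rad (149.1°) between the endpoints.
Interpolate at f = 8/9 with slerp weights a = sin((1−f)δ)/sin δ ≈ 0.555, b = sin(fδ)/sin δ ≈ 1.435.
p = a·p₁ + b·p₂ ≈ (0.528, 0.794, -0.301); φ = arcsin(p_z) ≈ -17.53°, λ = atan2(p_y, p_x) ≈ 56.36°.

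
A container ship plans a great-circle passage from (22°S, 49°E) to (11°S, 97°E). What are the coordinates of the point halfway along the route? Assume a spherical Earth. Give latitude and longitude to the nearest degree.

The haversine formula gives a central angle δ ≈ 0.822 rad (47.1°) between the endpoints.
Interpolate at f = 1/2 with slerp weights a = sin((1−f)δ)/sin δ ≈ 0.545, b = sin(fδ)/sin δ ≈ 0.545.
p = a·p₁ + b·p₂ ≈ (0.267, 0.913, -0.308); φ = arcsin(p_z) ≈ -17.96°, λ = atan2(p_y, p_x) ≈ 73.73°.

≈ (18°S, 74°E)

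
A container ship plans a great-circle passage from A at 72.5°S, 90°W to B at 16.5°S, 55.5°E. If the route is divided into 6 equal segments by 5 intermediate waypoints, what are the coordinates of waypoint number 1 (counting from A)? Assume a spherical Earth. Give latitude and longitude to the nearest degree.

From cos δ = sin φ₁ sin φ₂ + cos φ₁ cos φ₂ cos Δλ, the central angle is δ ≈ 1.538 rad (88.1°).
Interpolate at f = 1/6 with slerp weights a = sin((1−f)δ)/sin δ ≈ 0.959, b = sin(fδ)/sin δ ≈ 0.254.
p = a·p₁ + b·p₂ ≈ (0.138, -0.088, -0.987); φ = arcsin(p_z) ≈ -80.59°, λ = atan2(p_y, p_x) ≈ -32.56°.

≈ 81°S, 33°W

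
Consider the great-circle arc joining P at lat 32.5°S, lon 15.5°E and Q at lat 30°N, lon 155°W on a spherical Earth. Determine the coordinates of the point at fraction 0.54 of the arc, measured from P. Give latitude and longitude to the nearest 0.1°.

≈ lat 10.8°S, lon 84.7°W

Write both endpoints as unit vectors p₁, p₂ with components (cos φ cos λ, cos φ sin λ, sin φ).
The central angle between the endpoints is δ = arccos(p₁·p₂) ≈ 2.993 rad (171.5°).
Interpolate at f = 0.54 with slerp weights a = sin((1−f)δ)/sin δ ≈ 6.643, b = sin(fδ)/sin δ ≈ 6.763.
p = a·p₁ + b·p₂ ≈ (0.091, -0.978, -0.188); φ = arcsin(p_z) ≈ -10.83°, λ = atan2(p_y, p_x) ≈ -84.69°.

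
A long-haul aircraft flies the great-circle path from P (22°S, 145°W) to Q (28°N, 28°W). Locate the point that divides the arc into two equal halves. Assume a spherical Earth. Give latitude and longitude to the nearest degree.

The haversine formula gives a central angle δ ≈ 2.150 rad (123.2°) between the endpoints.
Interpolate at f = 1/2 with slerp weights a = sin((1−f)δ)/sin δ ≈ 1.051, b = sin(fδ)/sin δ ≈ 1.051.
p = a·p₁ + b·p₂ ≈ (0.021, -0.995, 0.100); φ = arcsin(p_z) ≈ 5.72°, λ = atan2(p_y, p_x) ≈ -88.78°.

≈ (6°N, 89°W)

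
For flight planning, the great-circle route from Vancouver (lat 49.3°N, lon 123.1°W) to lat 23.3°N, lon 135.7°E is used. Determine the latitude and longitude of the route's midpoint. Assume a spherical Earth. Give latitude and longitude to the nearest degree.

Write both endpoints as unit vectors p₁, p₂ with components (cos φ cos λ, cos φ sin λ, sin φ).
The central angle between the endpoints is δ = arccos(p₁·p₂) ≈ 1.386 rad (79.4°).
Interpolate at f = 1/2 with slerp weights a = sin((1−f)δ)/sin δ ≈ 0.650, b = sin(fδ)/sin δ ≈ 0.650.
p = a·p₁ + b·p₂ ≈ (-0.659, 0.062, 0.750); φ = arcsin(p_z) ≈ 48.58°, λ = atan2(p_y, p_x) ≈ 174.63°.

≈ lat 49°N, lon 175°E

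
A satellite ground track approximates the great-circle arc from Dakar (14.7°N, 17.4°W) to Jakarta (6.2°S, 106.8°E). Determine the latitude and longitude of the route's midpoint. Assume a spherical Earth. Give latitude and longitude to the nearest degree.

≈ 9°N, 46°E

Convert each endpoint to a unit vector on the sphere (x = cos φ cos λ, y = cos φ sin λ, z = sin φ).
The central angle between the endpoints is δ = arccos(p₁·p₂) ≈ 2.175 rad (124.6°).
Interpolate at f = 1/2 with slerp weights a = sin((1−f)δ)/sin δ ≈ 1.076, b = sin(fδ)/sin δ ≈ 1.076.
p = a·p₁ + b·p₂ ≈ (0.684, 0.713, 0.157); φ = arcsin(p_z) ≈ 9.02°, λ = atan2(p_y, p_x) ≈ 46.18°.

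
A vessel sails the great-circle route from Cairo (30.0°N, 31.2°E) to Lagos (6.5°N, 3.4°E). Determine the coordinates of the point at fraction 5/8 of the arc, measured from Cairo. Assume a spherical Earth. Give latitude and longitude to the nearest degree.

Write both endpoints as unit vectors p₁, p₂ with components (cos φ cos λ, cos φ sin λ, sin φ).
The central angle between the endpoints is δ = arccos(p₁·p₂) ≈ 0.613 rad (35.1°).
Interpolate at f = 5/8 with slerp weights a = sin((1−f)δ)/sin δ ≈ 0.396, b = sin(fδ)/sin δ ≈ 0.650.
p = a·p₁ + b·p₂ ≈ (0.938, 0.216, 0.272); φ = arcsin(p_z) ≈ 15.76°, λ = atan2(p_y, p_x) ≈ 12.97°.

≈ 16°N, 13°E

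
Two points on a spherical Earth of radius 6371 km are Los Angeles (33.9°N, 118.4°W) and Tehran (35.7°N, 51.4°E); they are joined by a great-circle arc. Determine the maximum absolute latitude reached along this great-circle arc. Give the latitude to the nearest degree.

The great circle lies in the plane with unit normal n̂ = (p₁ × p₂)/|p₁ × p₂|.
Here n̂_z ≈ +0.127; the vertex latitude is φ_max = arccos|n̂_z| ≈ 82.7°.
Check via Clairaut: cos φ_max = |cos φ₁| · sin C = cos(33.9°)·sin(8.8°) ≈ 0.127, again giving ≈ 82.7°.

≈ 83°N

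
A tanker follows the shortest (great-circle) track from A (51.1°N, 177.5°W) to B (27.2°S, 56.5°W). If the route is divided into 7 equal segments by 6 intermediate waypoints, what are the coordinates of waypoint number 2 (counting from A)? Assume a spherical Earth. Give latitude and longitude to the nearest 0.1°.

Convert each endpoint to a unit vector on the sphere (x = cos φ cos λ, y = cos φ sin λ, z = sin φ).
The central angle between the endpoints is δ = arccos(p₁·p₂) ≈ 2.270 rad (130.0°).
Interpolate at f = 2/7 with slerp weights a = sin((1−f)δ)/sin δ ≈ 1.305, b = sin(fδ)/sin δ ≈ 0.789.
p = a·p₁ + b·p₂ ≈ (-0.431, -0.621, 0.655); φ = arcsin(p_z) ≈ 40.89°, λ = atan2(p_y, p_x) ≈ -124.78°.

≈ (40.9°N, 124.8°W)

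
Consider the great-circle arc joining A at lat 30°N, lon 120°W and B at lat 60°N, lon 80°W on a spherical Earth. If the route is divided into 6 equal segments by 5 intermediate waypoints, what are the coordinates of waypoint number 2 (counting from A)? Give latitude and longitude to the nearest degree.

Convert each endpoint to a unit vector on the sphere (x = cos φ cos λ, y = cos φ sin λ, z = sin φ).
The central angle between the endpoints is δ = arccos(p₁·p₂) ≈ 0.700 rad (40.1°).
Interpolate at f = 2/6 with slerp weights a = sin((1−f)δ)/sin δ ≈ 0.698, b = sin(fδ)/sin δ ≈ 0.359.
p = a·p₁ + b·p₂ ≈ (-0.271, -0.701, 0.660); φ = arcsin(p_z) ≈ 41.30°, λ = atan2(p_y, p_x) ≈ -111.17°.

≈ lat 41°N, lon 111°W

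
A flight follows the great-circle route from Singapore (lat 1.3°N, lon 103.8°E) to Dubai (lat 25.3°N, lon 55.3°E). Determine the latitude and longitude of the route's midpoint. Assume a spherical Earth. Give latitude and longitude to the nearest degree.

≈ lat 15°N, lon 81°E

From cos δ = sin φ₁ sin φ₂ + cos φ₁ cos φ₂ cos Δλ, the central angle is δ ≈ 0.916 rad (52.5°).
Interpolate at f = 1/2 with slerp weights a = sin((1−f)δ)/sin δ ≈ 0.558, b = sin(fδ)/sin δ ≈ 0.558.
p = a·p₁ + b·p₂ ≈ (0.154, 0.956, 0.251); φ = arcsin(p_z) ≈ 14.53°, λ = atan2(p_y, p_x) ≈ 80.85°.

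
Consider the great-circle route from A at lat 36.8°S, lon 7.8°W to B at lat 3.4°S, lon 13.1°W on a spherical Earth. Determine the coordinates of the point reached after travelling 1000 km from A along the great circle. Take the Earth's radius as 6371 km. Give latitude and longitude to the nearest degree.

≈ lat 28°S, lon 9°W

Write both endpoints as unit vectors p₁, p₂ with components (cos φ cos λ, cos φ sin λ, sin φ).
The central angle between the endpoints is δ = arccos(p₁·p₂) ≈ 0.589 rad (33.8°). The total great-circle distance is δ·R ≈ 0.589 × 6371 ≈ 3753 km, so the target fraction is f = 1000/3753 ≈ 0.266.
Interpolate at f ≈ 0.266 with slerp weights a = sin((1−f)δ)/sin δ ≈ 0.754, b = sin(fδ)/sin δ ≈ 0.281.
p = a·p₁ + b·p₂ ≈ (0.872, -0.146, -0.468); φ = arcsin(p_z) ≈ -27.92°, λ = atan2(p_y, p_x) ≈ -9.48°.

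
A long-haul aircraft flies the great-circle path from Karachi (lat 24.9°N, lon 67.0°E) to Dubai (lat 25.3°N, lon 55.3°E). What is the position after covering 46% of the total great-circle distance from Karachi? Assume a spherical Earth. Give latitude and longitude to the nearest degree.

Convert each endpoint to a unit vector on the sphere (x = cos φ cos λ, y = cos φ sin λ, z = sin φ).
The central angle between the endpoints is δ = arccos(p₁·p₂) ≈ 0.185 rad (10.6°).
Interpolate at f = 0.46 with slerp weights a = sin((1−f)δ)/sin δ ≈ 0.542, b = sin(fδ)/sin δ ≈ 0.462.
p = a·p₁ + b·p₂ ≈ (0.430, 0.796, 0.426); φ = arcsin(p_z) ≈ 25.20°, λ = atan2(p_y, p_x) ≈ 61.63°.

≈ lat 25°N, lon 62°E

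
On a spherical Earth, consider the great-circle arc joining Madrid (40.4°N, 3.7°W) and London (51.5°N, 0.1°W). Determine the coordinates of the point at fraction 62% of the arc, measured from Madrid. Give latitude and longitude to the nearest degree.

≈ (47°N, 2°W)

Convert each endpoint to a unit vector on the sphere (x = cos φ cos λ, y = cos φ sin λ, z = sin φ).
The central angle between the endpoints is δ = arccos(p₁·p₂) ≈ 0.199 rad (11.4°).
Interpolate at f = 0.62 with slerp weights a = sin((1−f)δ)/sin δ ≈ 0.382, b = sin(fδ)/sin δ ≈ 0.623.
p = a·p₁ + b·p₂ ≈ (0.678, -0.019, 0.735); φ = arcsin(p_z) ≈ 47.30°, λ = atan2(p_y, p_x) ≈ -1.64°.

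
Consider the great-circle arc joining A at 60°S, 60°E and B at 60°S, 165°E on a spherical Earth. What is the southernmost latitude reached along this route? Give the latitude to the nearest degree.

≈ 71°S

The great circle lies in the plane with unit normal n̂ = (p₁ × p₂)/|p₁ × p₂|.
Here n̂_z ≈ +0.332; the vertex latitude is φ_max = arccos|n̂_z| ≈ 70.6°.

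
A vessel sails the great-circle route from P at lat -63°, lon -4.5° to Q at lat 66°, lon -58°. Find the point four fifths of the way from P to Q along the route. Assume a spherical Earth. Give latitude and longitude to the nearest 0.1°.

≈ lat 41.0°, lon -40.0°

Convert each endpoint to a unit vector on the sphere (x = cos φ cos λ, y = cos φ sin λ, z = sin φ).
The central angle between the endpoints is δ = arccos(p₁·p₂) ≈ 2.352 rad (134.8°).
Interpolate at f = 4/5 with slerp weights a = sin((1−f)δ)/sin δ ≈ 0.638, b = sin(fδ)/sin δ ≈ 1.341.
p = a·p₁ + b·p₂ ≈ (0.578, -0.485, 0.656); φ = arcsin(p_z) ≈ 41.01°, λ = atan2(p_y, p_x) ≈ -40.02°.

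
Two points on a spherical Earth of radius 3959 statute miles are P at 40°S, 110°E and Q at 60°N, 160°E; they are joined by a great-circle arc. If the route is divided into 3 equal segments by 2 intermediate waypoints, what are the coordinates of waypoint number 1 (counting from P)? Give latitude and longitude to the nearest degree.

Write both endpoints as unit vectors p₁, p₂ with components (cos φ cos λ, cos φ sin λ, sin φ).
The central angle between the endpoints is δ = arccos(p₁·p₂) ≈ 1.886 rad (108.1°).
Interpolate at f = 1/3 with slerp weights a = sin((1−f)δ)/sin δ ≈ 1.001, b = sin(fδ)/sin δ ≈ 0.619.
p = a·p₁ + b·p₂ ≈ (-0.553, 0.826, -0.107); φ = arcsin(p_z) ≈ -6.17°, λ = atan2(p_y, p_x) ≈ 123.79°.

≈ 6°S, 124°E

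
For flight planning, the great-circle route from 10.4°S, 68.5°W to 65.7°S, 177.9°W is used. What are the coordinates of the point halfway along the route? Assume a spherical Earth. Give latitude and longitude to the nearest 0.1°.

≈ 49.5°S, 93.1°W

Convert each endpoint to a unit vector on the sphere (x = cos φ cos λ, y = cos φ sin λ, z = sin φ).
The central angle between the endpoints is δ = arccos(p₁·p₂) ≈ 1.541 rad (88.3°).
Interpolate at f = 1/2 with slerp weights a = sin((1−f)δ)/sin δ ≈ 0.697, b = sin(fδ)/sin δ ≈ 0.697.
p = a·p₁ + b·p₂ ≈ (-0.035, -0.648, -0.761); φ = arcsin(p_z) ≈ -49.53°, λ = atan2(p_y, p_x) ≈ -93.12°.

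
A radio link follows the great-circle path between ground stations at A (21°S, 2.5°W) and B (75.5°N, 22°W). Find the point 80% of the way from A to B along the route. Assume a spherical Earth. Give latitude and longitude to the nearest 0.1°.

Write both endpoints as unit vectors p₁, p₂ with components (cos φ cos λ, cos φ sin λ, sin φ).
The central angle between the endpoints is δ = arccos(p₁·p₂) ≈ 1.698 rad (97.3°).
Interpolate at f = 0.80 with slerp weights a = sin((1−f)δ)/sin δ ≈ 0.336, b = sin(fδ)/sin δ ≈ 0.985.
p = a·p₁ + b·p₂ ≈ (0.542, -0.106, 0.834); φ = arcsin(p_z) ≈ 56.48°, λ = atan2(p_y, p_x) ≈ -11.08°.

≈ (56.5°N, 11.1°W)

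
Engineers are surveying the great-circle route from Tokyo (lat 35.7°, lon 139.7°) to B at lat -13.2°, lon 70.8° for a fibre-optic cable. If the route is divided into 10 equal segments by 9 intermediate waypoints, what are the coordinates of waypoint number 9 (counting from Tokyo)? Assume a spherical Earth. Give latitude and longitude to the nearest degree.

≈ lat -8°, lon 77°

From cos δ = sin φ₁ sin φ₂ + cos φ₁ cos φ₂ cos Δλ, the central angle is δ ≈ 1.419 rad (81.3°).
Interpolate at f = 9/10 with slerp weights a = sin((1−f)δ)/sin δ ≈ 0.143, b = sin(fδ)/sin δ ≈ 0.968.
p = a·p₁ + b·p₂ ≈ (0.221, 0.965, -0.138); φ = arcsin(p_z) ≈ -7.91°, λ = atan2(p_y, p_x) ≈ 77.08°.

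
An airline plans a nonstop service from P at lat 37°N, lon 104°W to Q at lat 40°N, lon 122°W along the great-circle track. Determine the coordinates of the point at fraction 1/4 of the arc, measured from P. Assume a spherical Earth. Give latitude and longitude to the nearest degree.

Write both endpoints as unit vectors p₁, p₂ with components (cos φ cos λ, cos φ sin λ, sin φ).
The central angle between the endpoints is δ = arccos(p₁·p₂) ≈ 0.251 rad (14.4°).
Interpolate at f = 1/4 with slerp weights a = sin((1−f)δ)/sin δ ≈ 0.753, b = sin(fδ)/sin δ ≈ 0.252.
p = a·p₁ + b·p₂ ≈ (-0.248, -0.748, 0.616); φ = arcsin(p_z) ≈ 38.01°, λ = atan2(p_y, p_x) ≈ -108.35°.

≈ lat 38°N, lon 108°W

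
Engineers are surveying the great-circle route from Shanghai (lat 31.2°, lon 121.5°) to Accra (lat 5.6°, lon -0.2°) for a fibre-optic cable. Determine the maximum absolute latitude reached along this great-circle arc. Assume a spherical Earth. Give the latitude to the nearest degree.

The great circle lies in the plane with unit normal n̂ = (p₁ × p₂)/|p₁ × p₂|.
Here n̂_z ≈ -0.789; the vertex latitude is φ_max = arccos|n̂_z| ≈ 37.9°.

≈ 38°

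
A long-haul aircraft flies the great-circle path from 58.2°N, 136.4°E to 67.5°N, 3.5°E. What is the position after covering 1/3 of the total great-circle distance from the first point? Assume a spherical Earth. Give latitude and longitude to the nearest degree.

The haversine formula gives a central angle δ ≈ 0.866 rad (49.6°) between the endpoints.
Interpolate at f = 1/3 with slerp weights a = sin((1−f)δ)/sin δ ≈ 0.716, b = sin(fδ)/sin δ ≈ 0.374.
p = a·p₁ + b·p₂ ≈ (-0.131, 0.269, 0.954); φ = arcsin(p_z) ≈ 72.59°, λ = atan2(p_y, p_x) ≈ 115.90°.

≈ 73°N, 116°E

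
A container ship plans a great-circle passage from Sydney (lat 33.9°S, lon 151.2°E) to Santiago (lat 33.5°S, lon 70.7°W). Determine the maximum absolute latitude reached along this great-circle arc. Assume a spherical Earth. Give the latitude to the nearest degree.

≈ 62°S

The great circle lies in the plane with unit normal n̂ = (p₁ × p₂)/|p₁ × p₂|.
Here n̂_z ≈ +0.472; the vertex latitude is φ_max = arccos|n̂_z| ≈ 61.8°.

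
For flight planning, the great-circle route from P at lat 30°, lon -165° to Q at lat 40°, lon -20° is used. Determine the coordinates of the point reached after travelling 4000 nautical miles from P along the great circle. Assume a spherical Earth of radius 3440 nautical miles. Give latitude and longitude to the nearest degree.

Convert each endpoint to a unit vector on the sphere (x = cos φ cos λ, y = cos φ sin λ, z = sin φ).
The central angle between the endpoints is δ = arccos(p₁·p₂) ≈ 1.795 rad (102.8°). The total great-circle distance is δ·R ≈ 1.795 × 3440 ≈ 6174 nmi, so the target fraction is f = 4000/6174 ≈ 0.648.
Interpolate at f ≈ 0.648 with slerp weights a = sin((1−f)δ)/sin δ ≈ 0.606, b = sin(fδ)/sin δ ≈ 0.941.
p = a·p₁ + b·p₂ ≈ (0.171, -0.382, 0.908); φ = arcsin(p_z) ≈ 65.24°, λ = atan2(p_y, p_x) ≈ -65.92°.

≈ lat 65°, lon -66°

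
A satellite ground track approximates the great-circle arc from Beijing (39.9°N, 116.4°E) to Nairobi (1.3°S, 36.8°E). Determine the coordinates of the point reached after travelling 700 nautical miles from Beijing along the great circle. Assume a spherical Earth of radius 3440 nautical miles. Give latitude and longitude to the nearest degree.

≈ 37°N, 102°E

Write both endpoints as unit vectors p₁, p₂ with components (cos φ cos λ, cos φ sin λ, sin φ).
The central angle between the endpoints is δ = arccos(p₁·p₂) ≈ 1.447 rad (82.9°). The total great-circle distance is δ·R ≈ 1.447 × 3440 ≈ 4976 nmi, so the target fraction is f = 700/4976 ≈ 0.141.
Interpolate at f ≈ 0.141 with slerp weights a = sin((1−f)δ)/sin δ ≈ 0.954, b = sin(fδ)/sin δ ≈ 0.204.
p = a·p₁ + b·p₂ ≈ (-0.162, 0.778, 0.607); φ = arcsin(p_z) ≈ 37.40°, λ = atan2(p_y, p_x) ≈ 101.80°.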